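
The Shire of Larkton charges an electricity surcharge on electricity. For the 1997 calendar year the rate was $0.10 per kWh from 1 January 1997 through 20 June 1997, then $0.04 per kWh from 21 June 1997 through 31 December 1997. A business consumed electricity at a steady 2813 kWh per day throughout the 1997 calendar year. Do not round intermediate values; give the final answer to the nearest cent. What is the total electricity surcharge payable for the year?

$69,931.18

1 January – 20 June 1997: 171 days × 2813 kWh/day = 481,023 kWh at $0.10/kWh → $48,102.30
21 June – 31 December 1997: 194 days × 2813 kWh/day = 545,722 kWh at $0.04/kWh → $21,828.88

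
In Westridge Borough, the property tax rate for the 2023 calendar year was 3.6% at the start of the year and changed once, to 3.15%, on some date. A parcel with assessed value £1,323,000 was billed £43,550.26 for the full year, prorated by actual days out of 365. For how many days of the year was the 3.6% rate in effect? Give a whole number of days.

115 days

Let d = days at the first rate; then 365 − d days at the second rate.
£1,323,000 × [3.6%·d + 3.15%·(365−d)] / 365 = £43,550.26
Solving gives d = 115, so the new rate took effect on April 26, 2023.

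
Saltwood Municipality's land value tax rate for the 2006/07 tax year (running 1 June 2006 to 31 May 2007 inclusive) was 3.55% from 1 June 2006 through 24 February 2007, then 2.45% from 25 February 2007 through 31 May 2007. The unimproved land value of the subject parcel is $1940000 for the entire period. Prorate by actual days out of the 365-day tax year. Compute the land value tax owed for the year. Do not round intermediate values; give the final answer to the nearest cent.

$63257.29

1 June 2006 – 24 February 2007: 269 days at 3.55% → $1940000 × 3.55% × 269/365 = $50756.2466
25 February – 31 May 2007: 96 days at 2.45% → $1940000 × 2.45% × 96/365 = $12501.0411
Total = $63257.2877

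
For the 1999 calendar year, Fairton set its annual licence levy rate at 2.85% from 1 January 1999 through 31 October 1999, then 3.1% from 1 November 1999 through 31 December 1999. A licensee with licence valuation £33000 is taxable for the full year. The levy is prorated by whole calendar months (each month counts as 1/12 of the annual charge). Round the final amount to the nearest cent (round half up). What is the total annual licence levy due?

£954.25

1 January – 31 October 1999: 10 months at 2.85% → £33000 × 2.85% × 10/12 = £783.7500
1 November – 31 December 1999: 2 months at 3.1% → £33000 × 3.1% × 2/12 = £170.5000
Total = £954.2500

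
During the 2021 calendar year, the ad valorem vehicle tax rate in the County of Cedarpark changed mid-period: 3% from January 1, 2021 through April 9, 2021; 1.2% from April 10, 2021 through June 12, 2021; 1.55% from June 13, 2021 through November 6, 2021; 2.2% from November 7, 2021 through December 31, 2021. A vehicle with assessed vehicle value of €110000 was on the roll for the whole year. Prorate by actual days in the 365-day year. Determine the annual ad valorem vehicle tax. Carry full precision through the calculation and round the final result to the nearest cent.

€2177.85

January 1 – April 9, 2021: 99 days at 3% → €110000 × 3% × 99/365 = €895.0685
April 10 – June 12, 2021: 64 days at 1.2% → €110000 × 1.2% × 64/365 = €231.4521
June 13 – November 6, 2021: 147 days at 1.55% → €110000 × 1.55% × 147/365 = €686.6712
November 7 – December 31, 2021: 55 days at 2.2% → €110000 × 2.2% × 55/365 = €364.6575
Total = €2177.8493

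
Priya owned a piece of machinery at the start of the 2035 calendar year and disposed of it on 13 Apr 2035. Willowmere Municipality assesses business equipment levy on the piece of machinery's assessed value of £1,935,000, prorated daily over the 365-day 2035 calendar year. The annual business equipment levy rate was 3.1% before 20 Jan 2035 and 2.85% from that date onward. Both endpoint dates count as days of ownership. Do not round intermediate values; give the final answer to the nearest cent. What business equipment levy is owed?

£15,813.99

1 Jan – 19 Jan 2035: 19 days at 3.1% → £1,935,000 × 3.1% × 19/365 = £3,122.5068
20 Jan – 13 Apr 2035: 84 days at 2.85% → £1,935,000 × 2.85% × 84/365 = £12,691.4795
Total = £15,813.9863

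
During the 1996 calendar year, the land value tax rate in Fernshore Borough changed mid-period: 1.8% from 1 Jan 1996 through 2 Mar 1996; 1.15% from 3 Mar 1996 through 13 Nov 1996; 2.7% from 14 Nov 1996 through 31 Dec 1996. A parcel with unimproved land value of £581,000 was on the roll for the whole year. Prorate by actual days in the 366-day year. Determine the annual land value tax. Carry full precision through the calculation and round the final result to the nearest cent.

£8,502.28

1 Jan – 2 Mar 1996: 62 days at 1.8% → £581,000 × 1.8% × 62/366 = £1,771.5738
3 Mar – 13 Nov 1996: 256 days at 1.15% → £581,000 × 1.15% × 256/366 = £4,673.3989
14 Nov – 31 Dec 1996: 48 days at 2.7% → £581,000 × 2.7% × 48/366 = £2,057.3115
Total = £8,502.2842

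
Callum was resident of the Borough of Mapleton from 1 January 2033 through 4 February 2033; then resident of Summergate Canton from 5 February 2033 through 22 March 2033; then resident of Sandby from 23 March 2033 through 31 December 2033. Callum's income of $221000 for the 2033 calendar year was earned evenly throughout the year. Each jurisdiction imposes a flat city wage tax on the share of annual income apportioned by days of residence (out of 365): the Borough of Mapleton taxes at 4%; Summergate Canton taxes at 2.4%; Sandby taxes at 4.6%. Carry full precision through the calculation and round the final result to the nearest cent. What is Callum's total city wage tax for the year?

The Borough of Mapleton, 1 January – 4 February 2033: 35 days → $221000 × 4% × 35/365 = $847.6712
Summergate Canton, 5 February – 22 March 2033: 46 days → $221000 × 2.4% × 46/365 = $668.4493
Sandby, 23 March – 31 December 2033: 284 days → $221000 × 4.6% × 284/365 = $7909.9836
Total = $9426.1041

$9426.10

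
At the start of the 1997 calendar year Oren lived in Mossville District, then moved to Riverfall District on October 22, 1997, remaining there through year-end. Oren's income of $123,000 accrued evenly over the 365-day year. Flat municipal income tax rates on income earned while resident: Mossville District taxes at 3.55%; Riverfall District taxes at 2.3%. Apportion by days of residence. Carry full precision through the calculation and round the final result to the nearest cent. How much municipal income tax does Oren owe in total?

Mossville District, January 1 – October 21, 1997: 294 days → $123,000 × 3.55% × 294/365 = $3,517.1260
Riverfall District, October 22 – December 31, 1997: 71 days → $123,000 × 2.3% × 71/365 = $550.2986
Total = $4,067.4247

$4,067.42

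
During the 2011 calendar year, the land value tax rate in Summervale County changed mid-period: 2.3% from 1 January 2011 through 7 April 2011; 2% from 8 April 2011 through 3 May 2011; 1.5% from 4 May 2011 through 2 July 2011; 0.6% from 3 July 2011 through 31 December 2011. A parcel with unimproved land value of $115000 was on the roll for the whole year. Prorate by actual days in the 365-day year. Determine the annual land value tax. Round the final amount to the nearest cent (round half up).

1 January – 7 April 2011: 97 days at 2.3% → $115000 × 2.3% × 97/365 = $702.9178
8 April – 3 May 2011: 26 days at 2% → $115000 × 2% × 26/365 = $163.8356
4 May – 2 July 2011: 60 days at 1.5% → $115000 × 1.5% × 60/365 = $283.5616
3 July – 31 December 2011: 182 days at 0.6% → $115000 × 0.6% × 182/365 = $344.0548
Total = $1494.3699

$1494.37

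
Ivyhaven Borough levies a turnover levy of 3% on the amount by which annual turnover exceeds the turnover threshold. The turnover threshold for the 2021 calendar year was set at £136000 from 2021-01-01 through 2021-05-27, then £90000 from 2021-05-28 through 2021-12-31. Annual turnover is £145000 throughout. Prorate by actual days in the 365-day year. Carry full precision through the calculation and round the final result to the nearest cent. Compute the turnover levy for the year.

£1094.22

2021-01-01 to 2021-05-27: 147 days, exemption £136000 → (£145000 − £136000) × 3% × 147/365 = £108.7397
2021-05-28 to 2021-12-31: 218 days, exemption £90000 → (£145000 − £90000) × 3% × 218/365 = £985.4795
Total = £1094.2192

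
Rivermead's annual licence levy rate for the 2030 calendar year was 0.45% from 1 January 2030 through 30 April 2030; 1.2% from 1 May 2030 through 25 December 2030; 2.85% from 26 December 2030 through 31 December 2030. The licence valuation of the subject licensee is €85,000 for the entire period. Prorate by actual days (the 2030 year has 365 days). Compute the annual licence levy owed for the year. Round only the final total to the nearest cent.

1 January – 30 April 2030: 120 days at 0.45% → €85,000 × 0.45% × 120/365 = €125.7534
1 May – 25 December 2030: 239 days at 1.2% → €85,000 × 1.2% × 239/365 = €667.8904
26 December – 31 December 2030: 6 days at 2.85% → €85,000 × 2.85% × 6/365 = €39.8219
Total = €833.4658

€833.47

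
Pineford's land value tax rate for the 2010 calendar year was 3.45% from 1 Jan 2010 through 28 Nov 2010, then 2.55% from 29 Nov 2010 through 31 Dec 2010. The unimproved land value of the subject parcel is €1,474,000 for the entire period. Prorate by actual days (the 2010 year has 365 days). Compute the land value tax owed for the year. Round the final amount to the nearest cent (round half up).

1 Jan – 28 Nov 2010: 332 days at 3.45% → €1,474,000 × 3.45% × 332/365 = €46,255.3315
29 Nov – 31 Dec 2010: 33 days at 2.55% → €1,474,000 × 2.55% × 33/365 = €3,398.2767
Total = €49,653.6082

€49,653.61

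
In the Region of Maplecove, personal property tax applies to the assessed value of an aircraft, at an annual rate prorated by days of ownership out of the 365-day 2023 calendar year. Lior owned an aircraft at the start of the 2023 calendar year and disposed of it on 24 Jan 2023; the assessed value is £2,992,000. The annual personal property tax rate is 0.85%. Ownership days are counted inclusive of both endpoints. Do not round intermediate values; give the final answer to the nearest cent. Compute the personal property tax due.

£1,672.24

Days held (1 Jan – 24 Jan 2023): 24 out of 365
Tax = £2,992,000 × 0.85% × 24/365 = £1,672.2411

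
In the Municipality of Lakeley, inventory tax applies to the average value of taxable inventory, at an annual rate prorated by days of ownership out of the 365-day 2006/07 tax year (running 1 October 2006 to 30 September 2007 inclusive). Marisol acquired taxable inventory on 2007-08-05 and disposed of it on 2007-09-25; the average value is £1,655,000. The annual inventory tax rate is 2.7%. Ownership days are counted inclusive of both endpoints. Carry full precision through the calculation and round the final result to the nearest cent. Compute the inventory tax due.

Days held (2007-08-05 to 2007-09-25): 52 out of 365
Tax = £1,655,000 × 2.7% × 52/365 = £6,366.0822

£6,366.08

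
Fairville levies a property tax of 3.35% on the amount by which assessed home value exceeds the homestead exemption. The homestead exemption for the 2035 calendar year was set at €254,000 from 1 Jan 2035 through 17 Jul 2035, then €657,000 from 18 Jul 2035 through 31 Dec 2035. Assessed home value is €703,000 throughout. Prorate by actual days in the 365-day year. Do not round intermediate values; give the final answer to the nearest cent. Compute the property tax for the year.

€8,864.56

1 Jan – 17 Jul 2035: 198 days, exemption €254,000 → (€703,000 − €254,000) × 3.35% × 198/365 = €8,159.4986
18 Jul – 31 Dec 2035: 167 days, exemption €657,000 → (€703,000 − €657,000) × 3.35% × 167/365 = €705.0603
Total = €8,864.5589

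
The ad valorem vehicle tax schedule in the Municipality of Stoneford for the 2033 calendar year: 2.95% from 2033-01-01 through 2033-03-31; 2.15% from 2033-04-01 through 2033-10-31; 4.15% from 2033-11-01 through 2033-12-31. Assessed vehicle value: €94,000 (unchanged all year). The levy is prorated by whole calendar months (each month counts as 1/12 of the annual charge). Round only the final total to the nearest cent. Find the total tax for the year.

€2,522.33

2033-01-01 to 2033-03-31: 3 months at 2.95% → €94,000 × 2.95% × 3/12 = €693.2500
2033-04-01 to 2033-10-31: 7 months at 2.15% → €94,000 × 2.15% × 7/12 = €1,178.9167
2033-11-01 to 2033-12-31: 2 months at 4.15% → €94,000 × 4.15% × 2/12 = €650.1667
Total = €2,522.3333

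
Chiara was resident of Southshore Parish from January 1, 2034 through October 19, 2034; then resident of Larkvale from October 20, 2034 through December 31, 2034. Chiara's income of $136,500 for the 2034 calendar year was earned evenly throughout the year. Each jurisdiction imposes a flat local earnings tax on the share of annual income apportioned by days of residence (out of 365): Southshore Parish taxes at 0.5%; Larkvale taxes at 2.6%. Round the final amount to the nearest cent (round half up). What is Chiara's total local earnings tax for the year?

Southshore Parish, January 1 – October 19, 2034: 292 days → $136,500 × 0.5% × 292/365 = $546.0000
Larkvale, October 20 – December 31, 2034: 73 days → $136,500 × 2.6% × 73/365 = $709.8000
Total = $1,255.8000

$1,255.80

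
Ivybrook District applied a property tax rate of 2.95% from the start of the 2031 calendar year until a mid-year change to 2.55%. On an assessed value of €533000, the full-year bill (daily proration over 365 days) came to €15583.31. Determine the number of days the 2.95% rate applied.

Let d = days at the first rate; then 365 − d days at the second rate.
€533000 × [2.95%·d + 2.55%·(365−d)] / 365 = €15583.31
Solving gives d = 341, so the new rate took effect on 8 Dec 2031.

341 days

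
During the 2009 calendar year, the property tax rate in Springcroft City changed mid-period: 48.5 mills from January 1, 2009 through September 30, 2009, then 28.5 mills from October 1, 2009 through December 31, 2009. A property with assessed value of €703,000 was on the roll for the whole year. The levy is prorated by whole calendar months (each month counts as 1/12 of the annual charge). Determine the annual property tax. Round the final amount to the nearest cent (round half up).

€30,580.50

January 1 – September 30, 2009: 9 months at 48.5 mills → €703,000 × 4.85% × 9/12 = €25,571.6250
October 1 – December 31, 2009: 3 months at 28.5 mills → €703,000 × 2.85% × 3/12 = €5,008.8750
Total = €30,580.5000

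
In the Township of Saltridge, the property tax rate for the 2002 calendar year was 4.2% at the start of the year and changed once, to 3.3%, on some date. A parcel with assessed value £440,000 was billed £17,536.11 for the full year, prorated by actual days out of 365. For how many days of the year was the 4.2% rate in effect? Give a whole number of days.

Let d = days at the first rate; then 365 − d days at the second rate.
£440,000 × [4.2%·d + 3.3%·(365−d)] / 365 = £17,536.11
Solving gives d = 278, so the new rate took effect on October 6, 2002.

278 days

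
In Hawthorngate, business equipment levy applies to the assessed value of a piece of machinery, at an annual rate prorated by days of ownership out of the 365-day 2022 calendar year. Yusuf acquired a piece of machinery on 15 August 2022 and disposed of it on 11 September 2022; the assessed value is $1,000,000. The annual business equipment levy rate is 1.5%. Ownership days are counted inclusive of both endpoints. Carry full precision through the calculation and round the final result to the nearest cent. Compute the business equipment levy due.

$1,150.68

Days held (15 August – 11 September 2022): 28 out of 365
Tax = $1,000,000 × 1.5% × 28/365 = $1,150.6849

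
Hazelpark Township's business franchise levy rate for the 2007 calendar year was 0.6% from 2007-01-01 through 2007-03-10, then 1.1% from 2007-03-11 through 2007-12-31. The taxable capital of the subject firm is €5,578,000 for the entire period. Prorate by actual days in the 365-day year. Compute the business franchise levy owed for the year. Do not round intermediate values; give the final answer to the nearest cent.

2007-01-01 to 2007-03-10: 69 days at 0.6% → €5,578,000 × 0.6% × 69/365 = €6,326.8274
2007-03-11 to 2007-12-31: 296 days at 1.1% → €5,578,000 × 1.1% × 296/365 = €49,758.8164
Total = €56,085.6438

€56,085.64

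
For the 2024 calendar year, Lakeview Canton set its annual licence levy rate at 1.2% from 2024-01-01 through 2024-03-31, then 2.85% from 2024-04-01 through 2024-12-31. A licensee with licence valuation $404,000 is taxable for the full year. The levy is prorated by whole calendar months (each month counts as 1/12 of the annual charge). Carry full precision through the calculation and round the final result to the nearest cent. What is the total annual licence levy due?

2024-01-01 to 2024-03-31: 3 months at 1.2% → $404,000 × 1.2% × 3/12 = $1,212.0000
2024-04-01 to 2024-12-31: 9 months at 2.85% → $404,000 × 2.85% × 9/12 = $8,635.5000
Total = $9,847.5000

$9,847.50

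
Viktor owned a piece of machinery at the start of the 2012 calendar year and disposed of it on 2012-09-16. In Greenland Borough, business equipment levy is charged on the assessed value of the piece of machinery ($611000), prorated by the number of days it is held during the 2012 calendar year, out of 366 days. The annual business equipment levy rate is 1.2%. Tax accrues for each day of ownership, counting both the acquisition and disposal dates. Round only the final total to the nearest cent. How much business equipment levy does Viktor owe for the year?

Days held (2012-01-01 to 2012-09-16): 260 out of 366
Tax = $611000 × 1.2% × 260/366 = $5208.5246

$5208.52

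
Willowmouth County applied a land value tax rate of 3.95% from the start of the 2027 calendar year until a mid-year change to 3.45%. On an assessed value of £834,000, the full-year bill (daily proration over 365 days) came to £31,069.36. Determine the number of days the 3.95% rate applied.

Let d = days at the first rate; then 365 − d days at the second rate.
£834,000 × [3.95%·d + 3.45%·(365−d)] / 365 = £31,069.36
Solving gives d = 201, so the new rate took effect on July 21, 2027.

201 days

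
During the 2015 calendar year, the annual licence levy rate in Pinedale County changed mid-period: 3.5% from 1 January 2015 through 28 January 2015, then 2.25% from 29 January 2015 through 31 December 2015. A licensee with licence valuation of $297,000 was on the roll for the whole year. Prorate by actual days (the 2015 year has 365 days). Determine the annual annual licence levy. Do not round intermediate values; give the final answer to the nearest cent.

$6,967.29

1 January – 28 January 2015: 28 days at 3.5% → $297,000 × 3.5% × 28/365 = $797.4247
29 January – 31 December 2015: 337 days at 2.25% → $297,000 × 2.25% × 337/365 = $6,169.8699
Total = $6,967.2945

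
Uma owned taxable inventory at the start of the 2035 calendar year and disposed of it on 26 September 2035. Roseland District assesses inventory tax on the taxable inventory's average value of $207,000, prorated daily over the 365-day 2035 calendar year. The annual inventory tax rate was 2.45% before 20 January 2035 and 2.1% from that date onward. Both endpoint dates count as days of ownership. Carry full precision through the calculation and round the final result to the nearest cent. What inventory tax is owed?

1 January – 19 January 2035: 19 days at 2.45% → $207,000 × 2.45% × 19/365 = $263.9959
20 January – 26 September 2035: 250 days at 2.1% → $207,000 × 2.1% × 250/365 = $2,977.3973
Total = $3,241.3932

$3,241.39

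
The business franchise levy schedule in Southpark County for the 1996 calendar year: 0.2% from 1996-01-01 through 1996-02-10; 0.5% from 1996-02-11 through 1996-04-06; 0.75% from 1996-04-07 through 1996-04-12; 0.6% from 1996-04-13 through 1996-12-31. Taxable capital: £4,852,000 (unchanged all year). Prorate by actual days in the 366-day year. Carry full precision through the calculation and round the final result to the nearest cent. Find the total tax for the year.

£26,314.81

1996-01-01 to 1996-02-10: 41 days at 0.2% → £4,852,000 × 0.2% × 41/366 = £1,087.0601
1996-02-11 to 1996-04-06: 56 days at 0.5% → £4,852,000 × 0.5% × 56/366 = £3,711.9126
1996-04-07 to 1996-04-12: 6 days at 0.75% → £4,852,000 × 0.75% × 6/366 = £596.5574
1996-04-13 to 1996-12-31: 263 days at 0.6% → £4,852,000 × 0.6% × 263/366 = £20,919.2787
Total = £26,314.8087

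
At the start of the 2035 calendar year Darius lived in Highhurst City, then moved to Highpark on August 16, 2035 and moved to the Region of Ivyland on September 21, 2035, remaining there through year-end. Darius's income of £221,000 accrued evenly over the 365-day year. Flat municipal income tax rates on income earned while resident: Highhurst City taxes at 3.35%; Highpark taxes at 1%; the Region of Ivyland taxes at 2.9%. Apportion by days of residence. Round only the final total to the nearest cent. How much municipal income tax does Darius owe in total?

£6,613.35

Highhurst City, January 1 – August 15, 2035: 227 days → £221,000 × 3.35% × 227/365 = £4,604.3685
Highpark, August 16 – September 20, 2035: 36 days → £221,000 × 1% × 36/365 = £217.9726
The Region of Ivyland, September 21 – December 31, 2035: 102 days → £221,000 × 2.9% × 102/365 = £1,791.0082
Total = £6,613.3493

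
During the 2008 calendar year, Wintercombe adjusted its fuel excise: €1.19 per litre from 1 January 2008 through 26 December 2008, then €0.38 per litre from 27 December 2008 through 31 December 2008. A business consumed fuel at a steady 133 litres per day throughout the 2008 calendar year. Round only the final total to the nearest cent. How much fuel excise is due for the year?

1 January – 26 December 2008: 361 days × 133 litres/day = 48,013 litres at €1.19/litre → €57,135.47
27 December – 31 December 2008: 5 days × 133 litres/day = 665 litres at €0.38/litre → €252.70

€57,388.17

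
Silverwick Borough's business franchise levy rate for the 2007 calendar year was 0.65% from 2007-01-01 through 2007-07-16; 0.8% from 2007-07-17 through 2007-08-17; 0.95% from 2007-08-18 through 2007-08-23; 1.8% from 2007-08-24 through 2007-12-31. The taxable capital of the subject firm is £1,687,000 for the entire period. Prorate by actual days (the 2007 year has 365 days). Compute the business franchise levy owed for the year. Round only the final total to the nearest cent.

2007-01-01 to 2007-07-16: 197 days at 0.65% → £1,687,000 × 0.65% × 197/365 = £5,918.3658
2007-07-17 to 2007-08-17: 32 days at 0.8% → £1,687,000 × 0.8% × 32/365 = £1,183.2110
2007-08-18 to 2007-08-23: 6 days at 0.95% → £1,687,000 × 0.95% × 6/365 = £263.4493
2007-08-24 to 2007-12-31: 130 days at 1.8% → £1,687,000 × 1.8% × 130/365 = £10,815.2877
Total = £18,180.3137

£18,180.31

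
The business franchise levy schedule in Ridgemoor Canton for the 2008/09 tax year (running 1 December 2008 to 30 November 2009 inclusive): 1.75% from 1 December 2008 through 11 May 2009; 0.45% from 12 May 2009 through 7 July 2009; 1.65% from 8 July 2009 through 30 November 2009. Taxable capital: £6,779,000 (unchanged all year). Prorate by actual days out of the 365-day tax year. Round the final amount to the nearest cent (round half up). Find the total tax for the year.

1 December 2008 – 11 May 2009: 162 days at 1.75% → £6,779,000 × 1.75% × 162/365 = £52,653.3288
12 May – 7 July 2009: 57 days at 0.45% → £6,779,000 × 0.45% × 57/365 = £4,763.8726
8 July – 30 November 2009: 146 days at 1.65% → £6,779,000 × 1.65% × 146/365 = £44,741.4000
Total = £102,158.6014

£102,158.60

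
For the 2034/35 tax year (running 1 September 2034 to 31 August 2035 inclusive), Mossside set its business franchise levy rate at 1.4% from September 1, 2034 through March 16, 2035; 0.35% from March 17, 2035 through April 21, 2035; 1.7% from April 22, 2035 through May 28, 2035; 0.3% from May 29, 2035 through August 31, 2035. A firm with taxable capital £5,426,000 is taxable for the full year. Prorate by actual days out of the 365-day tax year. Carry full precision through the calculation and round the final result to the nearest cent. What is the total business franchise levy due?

September 1, 2034 – March 16, 2035: 197 days at 1.4% → £5,426,000 × 1.4% × 197/365 = £40,999.7479
March 17 – April 21, 2035: 36 days at 0.35% → £5,426,000 × 0.35% × 36/365 = £1,873.0849
April 22 – May 28, 2035: 37 days at 1.7% → £5,426,000 × 1.7% × 37/365 = £9,350.5589
May 29 – August 31, 2035: 95 days at 0.3% → £5,426,000 × 0.3% × 95/365 = £4,236.7397
Total = £56,460.1315

£56,460.13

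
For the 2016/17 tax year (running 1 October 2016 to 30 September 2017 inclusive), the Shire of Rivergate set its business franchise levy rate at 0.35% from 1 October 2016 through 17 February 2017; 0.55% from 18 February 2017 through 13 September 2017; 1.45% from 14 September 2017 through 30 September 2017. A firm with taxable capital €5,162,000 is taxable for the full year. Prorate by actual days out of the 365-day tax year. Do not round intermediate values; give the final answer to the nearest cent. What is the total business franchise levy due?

€26,594.91

1 October 2016 – 17 February 2017: 140 days at 0.35% → €5,162,000 × 0.35% × 140/365 = €6,929.8082
18 February – 13 September 2017: 208 days at 0.55% → €5,162,000 × 0.55% × 208/365 = €16,178.9808
14 September – 30 September 2017: 17 days at 1.45% → €5,162,000 × 1.45% × 17/365 = €3,486.1178
Total = €26,594.9068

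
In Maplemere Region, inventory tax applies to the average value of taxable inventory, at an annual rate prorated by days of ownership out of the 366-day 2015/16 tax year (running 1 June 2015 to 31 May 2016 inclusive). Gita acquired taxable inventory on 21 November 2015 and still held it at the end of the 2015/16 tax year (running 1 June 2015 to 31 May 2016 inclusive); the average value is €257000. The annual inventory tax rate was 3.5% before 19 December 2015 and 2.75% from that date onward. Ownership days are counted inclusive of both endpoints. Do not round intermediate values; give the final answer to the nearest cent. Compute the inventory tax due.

€3874.31

21 November – 18 December 2015: 28 days at 3.5% → €257000 × 3.5% × 28/366 = €688.1421
19 December 2015 – 31 May 2016: 165 days at 2.75% → €257000 × 2.75% × 165/366 = €3186.1680
Total = €3874.3101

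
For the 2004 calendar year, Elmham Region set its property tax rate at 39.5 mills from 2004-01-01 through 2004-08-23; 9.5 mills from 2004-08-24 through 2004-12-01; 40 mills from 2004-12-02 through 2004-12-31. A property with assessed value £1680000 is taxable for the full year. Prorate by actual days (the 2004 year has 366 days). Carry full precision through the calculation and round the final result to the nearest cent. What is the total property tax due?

2004-01-01 to 2004-08-23: 236 days at 39.5 mills → £1680000 × 3.95% × 236/366 = £42789.5082
2004-08-24 to 2004-12-01: 100 days at 9.5 mills → £1680000 × 0.95% × 100/366 = £4360.6557
2004-12-02 to 2004-12-31: 30 days at 40 mills → £1680000 × 4% × 30/366 = £5508.1967
Total = £52658.3607

£52658.36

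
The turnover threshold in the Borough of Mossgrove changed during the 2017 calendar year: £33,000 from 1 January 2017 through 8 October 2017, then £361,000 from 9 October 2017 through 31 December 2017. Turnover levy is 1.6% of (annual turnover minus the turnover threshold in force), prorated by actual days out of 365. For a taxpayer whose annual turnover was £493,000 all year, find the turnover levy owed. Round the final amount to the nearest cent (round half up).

£6,152.24

1 January – 8 October 2017: 281 days, exemption £33,000 → (£493,000 − £33,000) × 1.6% × 281/365 = £5,666.1918
9 October – 31 December 2017: 84 days, exemption £361,000 → (£493,000 − £361,000) × 1.6% × 84/365 = £486.0493
Total = £6,152.2411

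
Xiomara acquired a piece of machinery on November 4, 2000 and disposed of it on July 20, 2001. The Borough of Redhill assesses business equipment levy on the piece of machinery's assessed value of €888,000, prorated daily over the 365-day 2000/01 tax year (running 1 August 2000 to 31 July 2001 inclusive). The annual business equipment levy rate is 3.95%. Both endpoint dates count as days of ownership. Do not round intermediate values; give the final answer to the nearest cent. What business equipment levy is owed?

Days held (November 4, 2000 – July 20, 2001): 259 out of 365
Tax = €888,000 × 3.95% × 259/365 = €24,889.5452

€24,889.55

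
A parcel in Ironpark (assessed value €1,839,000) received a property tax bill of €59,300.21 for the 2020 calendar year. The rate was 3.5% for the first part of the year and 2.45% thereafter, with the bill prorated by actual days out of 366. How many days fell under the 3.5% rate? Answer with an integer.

Let d = days at the first rate; then 366 − d days at the second rate.
€1,839,000 × [3.5%·d + 2.45%·(366−d)] / 366 = €59,300.21
Solving gives d = 270, so the new rate took effect on 27 September 2020.

270 days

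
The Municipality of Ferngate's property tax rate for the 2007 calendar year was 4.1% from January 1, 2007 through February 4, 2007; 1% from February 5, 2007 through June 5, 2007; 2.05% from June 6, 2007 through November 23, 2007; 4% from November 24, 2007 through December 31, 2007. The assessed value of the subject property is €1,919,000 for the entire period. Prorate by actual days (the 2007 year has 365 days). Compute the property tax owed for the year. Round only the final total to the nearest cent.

€40,327.92

January 1 – February 4, 2007: 35 days at 4.1% → €1,919,000 × 4.1% × 35/365 = €7,544.5616
February 5 – June 5, 2007: 121 days at 1% → €1,919,000 × 1% × 121/365 = €6,361.6164
June 6 – November 23, 2007: 171 days at 2.05% → €1,919,000 × 2.05% × 171/365 = €18,430.2863
November 24 – December 31, 2007: 38 days at 4% → €1,919,000 × 4% × 38/365 = €7,991.4521
Total = €40,327.9164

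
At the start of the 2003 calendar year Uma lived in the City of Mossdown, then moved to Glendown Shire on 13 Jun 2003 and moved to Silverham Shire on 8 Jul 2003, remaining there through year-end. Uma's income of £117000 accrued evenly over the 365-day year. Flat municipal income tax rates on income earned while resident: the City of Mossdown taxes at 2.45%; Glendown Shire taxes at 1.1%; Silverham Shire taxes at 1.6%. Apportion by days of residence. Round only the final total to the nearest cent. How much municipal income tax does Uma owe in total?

The City of Mossdown, 1 Jan – 12 Jun 2003: 163 days → £117000 × 2.45% × 163/365 = £1280.1082
Glendown Shire, 13 Jun – 7 Jul 2003: 25 days → £117000 × 1.1% × 25/365 = £88.1507
Silverham Shire, 8 Jul – 31 Dec 2003: 177 days → £117000 × 1.6% × 177/365 = £907.7918
Total = £2276.0507

£2276.05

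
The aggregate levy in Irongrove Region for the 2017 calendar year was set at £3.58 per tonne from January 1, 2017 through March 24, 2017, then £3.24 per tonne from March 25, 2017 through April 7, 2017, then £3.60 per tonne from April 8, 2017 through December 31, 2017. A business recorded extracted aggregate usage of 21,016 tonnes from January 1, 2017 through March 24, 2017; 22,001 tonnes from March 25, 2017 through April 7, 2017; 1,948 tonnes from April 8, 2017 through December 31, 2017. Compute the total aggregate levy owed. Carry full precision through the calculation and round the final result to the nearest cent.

January 1 – March 24, 2017: 21,016 tonnes at £3.58/tonne → £75237.28
March 25 – April 7, 2017: 22,001 tonnes at £3.24/tonne → £71283.24
April 8 – December 31, 2017: 1,948 tonnes at £3.60/tonne → £7012.80

£153533.32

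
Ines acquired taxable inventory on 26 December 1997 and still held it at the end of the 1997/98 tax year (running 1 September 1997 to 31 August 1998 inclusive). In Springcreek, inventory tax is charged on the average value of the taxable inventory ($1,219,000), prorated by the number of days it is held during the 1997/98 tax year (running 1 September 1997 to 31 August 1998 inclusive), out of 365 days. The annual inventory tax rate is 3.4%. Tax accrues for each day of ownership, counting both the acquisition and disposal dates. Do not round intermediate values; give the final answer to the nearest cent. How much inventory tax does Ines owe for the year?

$28,274.12

Days held (26 December 1997 – 31 August 1998): 249 out of 365
Tax = $1,219,000 × 3.4% × 249/365 = $28,274.1205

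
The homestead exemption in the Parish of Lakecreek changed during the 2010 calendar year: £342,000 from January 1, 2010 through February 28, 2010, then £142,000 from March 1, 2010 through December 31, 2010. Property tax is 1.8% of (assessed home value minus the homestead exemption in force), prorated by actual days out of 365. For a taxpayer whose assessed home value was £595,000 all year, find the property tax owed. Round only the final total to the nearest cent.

January 1 – February 28, 2010: 59 days, exemption £342,000 → (£595,000 − £342,000) × 1.8% × 59/365 = £736.1260
March 1 – December 31, 2010: 306 days, exemption £142,000 → (£595,000 − £142,000) × 1.8% × 306/365 = £6,835.9562
Total = £7,572.0822

£7,572.08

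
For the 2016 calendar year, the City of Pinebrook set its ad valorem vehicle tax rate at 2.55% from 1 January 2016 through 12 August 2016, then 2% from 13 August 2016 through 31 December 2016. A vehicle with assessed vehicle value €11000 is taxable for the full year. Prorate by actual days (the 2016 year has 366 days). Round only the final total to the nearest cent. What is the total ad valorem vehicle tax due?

€257.19

1 January – 12 August 2016: 225 days at 2.55% → €11000 × 2.55% × 225/366 = €172.4385
13 August – 31 December 2016: 141 days at 2% → €11000 × 2% × 141/366 = €84.7541
Total = €257.1926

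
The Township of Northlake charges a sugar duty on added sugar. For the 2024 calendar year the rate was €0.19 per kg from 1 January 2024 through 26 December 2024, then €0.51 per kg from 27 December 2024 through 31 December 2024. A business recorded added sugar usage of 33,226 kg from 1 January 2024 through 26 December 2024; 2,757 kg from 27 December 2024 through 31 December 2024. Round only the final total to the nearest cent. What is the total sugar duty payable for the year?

1 January – 26 December 2024: 33,226 kg at €0.19/kg → €6,312.94
27 December – 31 December 2024: 2,757 kg at €0.51/kg → €1,406.07

€7,719.01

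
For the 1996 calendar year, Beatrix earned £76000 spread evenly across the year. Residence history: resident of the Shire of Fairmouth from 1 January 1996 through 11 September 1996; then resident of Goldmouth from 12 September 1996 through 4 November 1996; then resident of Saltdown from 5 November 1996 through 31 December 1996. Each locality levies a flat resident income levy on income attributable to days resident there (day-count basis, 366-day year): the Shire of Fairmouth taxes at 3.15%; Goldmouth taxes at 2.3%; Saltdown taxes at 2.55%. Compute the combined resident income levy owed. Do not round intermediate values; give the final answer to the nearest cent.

The Shire of Fairmouth, 1 January – 11 September 1996: 255 days → £76000 × 3.15% × 255/366 = £1667.9508
Goldmouth, 12 September – 4 November 1996: 54 days → £76000 × 2.3% × 54/366 = £257.9016
Saltdown, 5 November – 31 December 1996: 57 days → £76000 × 2.55% × 57/366 = £301.8197
Total = £2227.6721

£2227.67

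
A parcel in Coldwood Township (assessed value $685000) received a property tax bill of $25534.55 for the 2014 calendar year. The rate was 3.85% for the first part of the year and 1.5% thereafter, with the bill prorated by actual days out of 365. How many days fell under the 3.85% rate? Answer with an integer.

346 days

Let d = days at the first rate; then 365 − d days at the second rate.
$685000 × [3.85%·d + 1.5%·(365−d)] / 365 = $25534.55
Solving gives d = 346, so the new rate took effect on 13 December 2014.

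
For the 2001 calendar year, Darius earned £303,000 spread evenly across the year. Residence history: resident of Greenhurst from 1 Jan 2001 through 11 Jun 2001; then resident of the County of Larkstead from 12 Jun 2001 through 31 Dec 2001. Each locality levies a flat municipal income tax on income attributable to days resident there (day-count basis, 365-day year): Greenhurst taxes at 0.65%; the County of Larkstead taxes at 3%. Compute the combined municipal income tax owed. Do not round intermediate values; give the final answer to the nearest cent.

Greenhurst, 1 Jan – 11 Jun 2001: 162 days → £303,000 × 0.65% × 162/365 = £874.1342
The County of Larkstead, 12 Jun – 31 Dec 2001: 203 days → £303,000 × 3% × 203/365 = £5,055.5342
Total = £5,929.6685

£5,929.67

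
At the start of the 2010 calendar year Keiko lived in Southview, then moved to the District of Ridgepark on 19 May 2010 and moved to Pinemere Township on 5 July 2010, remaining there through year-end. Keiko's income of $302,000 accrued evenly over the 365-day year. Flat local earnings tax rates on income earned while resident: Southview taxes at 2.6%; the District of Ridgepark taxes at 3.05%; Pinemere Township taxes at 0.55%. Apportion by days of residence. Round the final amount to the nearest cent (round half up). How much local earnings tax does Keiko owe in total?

Southview, 1 January – 18 May 2010: 138 days → $302,000 × 2.6% × 138/365 = $2,968.7014
The District of Ridgepark, 19 May – 4 July 2010: 47 days → $302,000 × 3.05% × 47/365 = $1,186.0740
Pinemere Township, 5 July – 31 December 2010: 180 days → $302,000 × 0.55% × 180/365 = $819.1233
Total = $4,973.8986

$4,973.90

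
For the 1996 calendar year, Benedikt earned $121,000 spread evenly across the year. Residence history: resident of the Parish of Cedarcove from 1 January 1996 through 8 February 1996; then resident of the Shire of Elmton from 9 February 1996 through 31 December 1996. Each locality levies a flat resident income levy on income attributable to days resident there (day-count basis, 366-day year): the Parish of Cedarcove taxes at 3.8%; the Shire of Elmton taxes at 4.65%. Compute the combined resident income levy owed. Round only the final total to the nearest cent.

The Parish of Cedarcove, 1 January – 8 February 1996: 39 days → $121,000 × 3.8% × 39/366 = $489.9508
The Shire of Elmton, 9 February – 31 December 1996: 327 days → $121,000 × 4.65% × 327/366 = $5,026.9549
Total = $5,516.9057

$5,516.91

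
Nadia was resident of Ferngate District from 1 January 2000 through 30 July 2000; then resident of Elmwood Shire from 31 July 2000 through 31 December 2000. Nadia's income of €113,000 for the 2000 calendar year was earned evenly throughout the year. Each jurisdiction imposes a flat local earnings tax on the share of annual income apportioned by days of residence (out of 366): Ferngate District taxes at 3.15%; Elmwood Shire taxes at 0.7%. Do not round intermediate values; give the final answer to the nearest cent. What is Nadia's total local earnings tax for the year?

Ferngate District, 1 January – 30 July 2000: 212 days → €113,000 × 3.15% × 212/366 = €2,061.7869
Elmwood Shire, 31 July – 31 December 2000: 154 days → €113,000 × 0.7% × 154/366 = €332.8251
Total = €2,394.6120

€2,394.61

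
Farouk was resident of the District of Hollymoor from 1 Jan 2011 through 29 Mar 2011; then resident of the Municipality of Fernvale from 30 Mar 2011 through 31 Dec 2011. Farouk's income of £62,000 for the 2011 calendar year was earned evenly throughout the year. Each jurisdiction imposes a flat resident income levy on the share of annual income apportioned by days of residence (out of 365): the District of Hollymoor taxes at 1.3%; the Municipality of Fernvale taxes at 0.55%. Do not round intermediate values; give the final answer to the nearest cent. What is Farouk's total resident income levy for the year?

The District of Hollymoor, 1 Jan – 29 Mar 2011: 88 days → £62,000 × 1.3% × 88/365 = £194.3233
The Municipality of Fernvale, 30 Mar – 31 Dec 2011: 277 days → £62,000 × 0.55% × 277/365 = £258.7863
Total = £453.1096

£453.11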